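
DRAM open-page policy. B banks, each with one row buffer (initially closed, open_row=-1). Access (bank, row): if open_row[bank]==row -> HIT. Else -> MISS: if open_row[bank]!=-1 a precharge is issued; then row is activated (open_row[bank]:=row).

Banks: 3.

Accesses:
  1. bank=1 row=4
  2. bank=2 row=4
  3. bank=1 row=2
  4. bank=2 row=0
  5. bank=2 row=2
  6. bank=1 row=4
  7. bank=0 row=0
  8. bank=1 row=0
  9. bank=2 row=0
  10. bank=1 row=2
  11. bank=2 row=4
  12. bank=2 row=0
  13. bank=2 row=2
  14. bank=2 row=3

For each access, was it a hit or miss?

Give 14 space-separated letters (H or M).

Acc 1: bank1 row4 -> MISS (open row4); precharges=0
Acc 2: bank2 row4 -> MISS (open row4); precharges=0
Acc 3: bank1 row2 -> MISS (open row2); precharges=1
Acc 4: bank2 row0 -> MISS (open row0); precharges=2
Acc 5: bank2 row2 -> MISS (open row2); precharges=3
Acc 6: bank1 row4 -> MISS (open row4); precharges=4
Acc 7: bank0 row0 -> MISS (open row0); precharges=4
Acc 8: bank1 row0 -> MISS (open row0); precharges=5
Acc 9: bank2 row0 -> MISS (open row0); precharges=6
Acc 10: bank1 row2 -> MISS (open row2); precharges=7
Acc 11: bank2 row4 -> MISS (open row4); precharges=8
Acc 12: bank2 row0 -> MISS (open row0); precharges=9
Acc 13: bank2 row2 -> MISS (open row2); precharges=10
Acc 14: bank2 row3 -> MISS (open row3); precharges=11

Answer: M M M M M M M M M M M M M M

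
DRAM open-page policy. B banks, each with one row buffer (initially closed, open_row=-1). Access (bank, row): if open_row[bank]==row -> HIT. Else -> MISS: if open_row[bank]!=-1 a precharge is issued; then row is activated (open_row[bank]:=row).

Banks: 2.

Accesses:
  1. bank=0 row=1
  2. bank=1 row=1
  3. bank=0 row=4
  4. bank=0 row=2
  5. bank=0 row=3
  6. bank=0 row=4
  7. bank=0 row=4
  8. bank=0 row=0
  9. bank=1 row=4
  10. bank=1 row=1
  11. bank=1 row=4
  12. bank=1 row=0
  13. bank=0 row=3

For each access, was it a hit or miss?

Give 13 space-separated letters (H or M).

Answer: M M M M M M H M M M M M M

Derivation:
Acc 1: bank0 row1 -> MISS (open row1); precharges=0
Acc 2: bank1 row1 -> MISS (open row1); precharges=0
Acc 3: bank0 row4 -> MISS (open row4); precharges=1
Acc 4: bank0 row2 -> MISS (open row2); precharges=2
Acc 5: bank0 row3 -> MISS (open row3); precharges=3
Acc 6: bank0 row4 -> MISS (open row4); precharges=4
Acc 7: bank0 row4 -> HIT
Acc 8: bank0 row0 -> MISS (open row0); precharges=5
Acc 9: bank1 row4 -> MISS (open row4); precharges=6
Acc 10: bank1 row1 -> MISS (open row1); precharges=7
Acc 11: bank1 row4 -> MISS (open row4); precharges=8
Acc 12: bank1 row0 -> MISS (open row0); precharges=9
Acc 13: bank0 row3 -> MISS (open row3); precharges=10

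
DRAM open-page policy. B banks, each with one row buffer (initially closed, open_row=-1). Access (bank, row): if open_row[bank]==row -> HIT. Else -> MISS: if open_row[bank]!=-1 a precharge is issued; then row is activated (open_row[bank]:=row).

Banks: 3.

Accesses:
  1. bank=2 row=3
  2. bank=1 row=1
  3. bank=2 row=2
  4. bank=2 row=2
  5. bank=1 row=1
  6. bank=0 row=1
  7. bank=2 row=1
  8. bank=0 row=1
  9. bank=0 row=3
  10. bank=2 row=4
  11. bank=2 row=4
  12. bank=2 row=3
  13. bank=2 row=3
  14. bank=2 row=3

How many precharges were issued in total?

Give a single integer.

Answer: 5

Derivation:
Acc 1: bank2 row3 -> MISS (open row3); precharges=0
Acc 2: bank1 row1 -> MISS (open row1); precharges=0
Acc 3: bank2 row2 -> MISS (open row2); precharges=1
Acc 4: bank2 row2 -> HIT
Acc 5: bank1 row1 -> HIT
Acc 6: bank0 row1 -> MISS (open row1); precharges=1
Acc 7: bank2 row1 -> MISS (open row1); precharges=2
Acc 8: bank0 row1 -> HIT
Acc 9: bank0 row3 -> MISS (open row3); precharges=3
Acc 10: bank2 row4 -> MISS (open row4); precharges=4
Acc 11: bank2 row4 -> HIT
Acc 12: bank2 row3 -> MISS (open row3); precharges=5
Acc 13: bank2 row3 -> HIT
Acc 14: bank2 row3 -> HIT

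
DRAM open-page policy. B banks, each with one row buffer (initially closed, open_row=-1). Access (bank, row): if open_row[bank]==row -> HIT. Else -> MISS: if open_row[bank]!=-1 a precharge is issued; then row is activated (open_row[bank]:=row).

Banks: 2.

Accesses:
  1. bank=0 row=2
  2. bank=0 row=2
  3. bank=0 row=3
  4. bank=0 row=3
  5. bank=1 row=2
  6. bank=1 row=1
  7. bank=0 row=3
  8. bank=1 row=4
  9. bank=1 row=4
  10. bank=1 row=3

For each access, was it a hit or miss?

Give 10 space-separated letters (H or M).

Answer: M H M H M M H M H M

Derivation:
Acc 1: bank0 row2 -> MISS (open row2); precharges=0
Acc 2: bank0 row2 -> HIT
Acc 3: bank0 row3 -> MISS (open row3); precharges=1
Acc 4: bank0 row3 -> HIT
Acc 5: bank1 row2 -> MISS (open row2); precharges=1
Acc 6: bank1 row1 -> MISS (open row1); precharges=2
Acc 7: bank0 row3 -> HIT
Acc 8: bank1 row4 -> MISS (open row4); precharges=3
Acc 9: bank1 row4 -> HIT
Acc 10: bank1 row3 -> MISS (open row3); precharges=4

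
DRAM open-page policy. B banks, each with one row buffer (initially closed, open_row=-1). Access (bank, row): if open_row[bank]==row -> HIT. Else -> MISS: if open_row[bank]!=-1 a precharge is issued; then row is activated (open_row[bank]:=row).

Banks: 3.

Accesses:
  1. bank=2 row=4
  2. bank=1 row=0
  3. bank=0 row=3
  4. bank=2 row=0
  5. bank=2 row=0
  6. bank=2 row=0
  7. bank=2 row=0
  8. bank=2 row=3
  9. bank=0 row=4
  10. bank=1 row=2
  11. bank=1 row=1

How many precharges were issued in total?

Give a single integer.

Answer: 5

Derivation:
Acc 1: bank2 row4 -> MISS (open row4); precharges=0
Acc 2: bank1 row0 -> MISS (open row0); precharges=0
Acc 3: bank0 row3 -> MISS (open row3); precharges=0
Acc 4: bank2 row0 -> MISS (open row0); precharges=1
Acc 5: bank2 row0 -> HIT
Acc 6: bank2 row0 -> HIT
Acc 7: bank2 row0 -> HIT
Acc 8: bank2 row3 -> MISS (open row3); precharges=2
Acc 9: bank0 row4 -> MISS (open row4); precharges=3
Acc 10: bank1 row2 -> MISS (open row2); precharges=4
Acc 11: bank1 row1 -> MISS (open row1); precharges=5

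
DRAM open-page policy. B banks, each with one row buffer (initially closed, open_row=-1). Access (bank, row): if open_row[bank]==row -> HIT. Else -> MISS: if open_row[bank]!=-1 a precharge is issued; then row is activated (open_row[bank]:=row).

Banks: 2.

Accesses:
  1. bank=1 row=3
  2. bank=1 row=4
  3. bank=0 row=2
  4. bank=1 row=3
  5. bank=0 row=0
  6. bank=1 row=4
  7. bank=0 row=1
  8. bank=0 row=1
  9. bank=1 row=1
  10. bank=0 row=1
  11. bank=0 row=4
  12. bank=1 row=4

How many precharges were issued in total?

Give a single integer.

Acc 1: bank1 row3 -> MISS (open row3); precharges=0
Acc 2: bank1 row4 -> MISS (open row4); precharges=1
Acc 3: bank0 row2 -> MISS (open row2); precharges=1
Acc 4: bank1 row3 -> MISS (open row3); precharges=2
Acc 5: bank0 row0 -> MISS (open row0); precharges=3
Acc 6: bank1 row4 -> MISS (open row4); precharges=4
Acc 7: bank0 row1 -> MISS (open row1); precharges=5
Acc 8: bank0 row1 -> HIT
Acc 9: bank1 row1 -> MISS (open row1); precharges=6
Acc 10: bank0 row1 -> HIT
Acc 11: bank0 row4 -> MISS (open row4); precharges=7
Acc 12: bank1 row4 -> MISS (open row4); precharges=8

Answer: 8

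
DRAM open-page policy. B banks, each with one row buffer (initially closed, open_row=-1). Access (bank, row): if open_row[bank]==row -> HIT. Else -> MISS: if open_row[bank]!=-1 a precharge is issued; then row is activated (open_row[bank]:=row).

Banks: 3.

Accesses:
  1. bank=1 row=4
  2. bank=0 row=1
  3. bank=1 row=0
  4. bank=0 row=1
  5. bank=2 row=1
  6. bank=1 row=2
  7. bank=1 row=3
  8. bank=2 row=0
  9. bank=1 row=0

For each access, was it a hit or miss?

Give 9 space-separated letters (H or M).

Answer: M M M H M M M M M

Derivation:
Acc 1: bank1 row4 -> MISS (open row4); precharges=0
Acc 2: bank0 row1 -> MISS (open row1); precharges=0
Acc 3: bank1 row0 -> MISS (open row0); precharges=1
Acc 4: bank0 row1 -> HIT
Acc 5: bank2 row1 -> MISS (open row1); precharges=1
Acc 6: bank1 row2 -> MISS (open row2); precharges=2
Acc 7: bank1 row3 -> MISS (open row3); precharges=3
Acc 8: bank2 row0 -> MISS (open row0); precharges=4
Acc 9: bank1 row0 -> MISS (open row0); precharges=5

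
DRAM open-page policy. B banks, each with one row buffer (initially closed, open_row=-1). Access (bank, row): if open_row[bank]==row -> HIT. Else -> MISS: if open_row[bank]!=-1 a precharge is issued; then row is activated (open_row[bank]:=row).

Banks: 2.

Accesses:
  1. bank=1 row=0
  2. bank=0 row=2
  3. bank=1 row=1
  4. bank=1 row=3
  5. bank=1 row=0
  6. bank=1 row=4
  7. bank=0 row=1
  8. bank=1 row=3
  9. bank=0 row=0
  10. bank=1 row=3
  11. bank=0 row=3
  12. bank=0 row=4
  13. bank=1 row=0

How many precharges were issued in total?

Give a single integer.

Answer: 10

Derivation:
Acc 1: bank1 row0 -> MISS (open row0); precharges=0
Acc 2: bank0 row2 -> MISS (open row2); precharges=0
Acc 3: bank1 row1 -> MISS (open row1); precharges=1
Acc 4: bank1 row3 -> MISS (open row3); precharges=2
Acc 5: bank1 row0 -> MISS (open row0); precharges=3
Acc 6: bank1 row4 -> MISS (open row4); precharges=4
Acc 7: bank0 row1 -> MISS (open row1); precharges=5
Acc 8: bank1 row3 -> MISS (open row3); precharges=6
Acc 9: bank0 row0 -> MISS (open row0); precharges=7
Acc 10: bank1 row3 -> HIT
Acc 11: bank0 row3 -> MISS (open row3); precharges=8
Acc 12: bank0 row4 -> MISS (open row4); precharges=9
Acc 13: bank1 row0 -> MISS (open row0); precharges=10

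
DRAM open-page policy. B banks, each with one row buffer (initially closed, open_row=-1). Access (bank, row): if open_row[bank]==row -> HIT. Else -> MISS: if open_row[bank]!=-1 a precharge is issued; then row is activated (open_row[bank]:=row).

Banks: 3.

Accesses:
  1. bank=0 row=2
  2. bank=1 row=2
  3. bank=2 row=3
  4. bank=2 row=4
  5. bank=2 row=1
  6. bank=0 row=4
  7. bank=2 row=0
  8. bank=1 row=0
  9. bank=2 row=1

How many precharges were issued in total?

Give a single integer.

Answer: 6

Derivation:
Acc 1: bank0 row2 -> MISS (open row2); precharges=0
Acc 2: bank1 row2 -> MISS (open row2); precharges=0
Acc 3: bank2 row3 -> MISS (open row3); precharges=0
Acc 4: bank2 row4 -> MISS (open row4); precharges=1
Acc 5: bank2 row1 -> MISS (open row1); precharges=2
Acc 6: bank0 row4 -> MISS (open row4); precharges=3
Acc 7: bank2 row0 -> MISS (open row0); precharges=4
Acc 8: bank1 row0 -> MISS (open row0); precharges=5
Acc 9: bank2 row1 -> MISS (open row1); precharges=6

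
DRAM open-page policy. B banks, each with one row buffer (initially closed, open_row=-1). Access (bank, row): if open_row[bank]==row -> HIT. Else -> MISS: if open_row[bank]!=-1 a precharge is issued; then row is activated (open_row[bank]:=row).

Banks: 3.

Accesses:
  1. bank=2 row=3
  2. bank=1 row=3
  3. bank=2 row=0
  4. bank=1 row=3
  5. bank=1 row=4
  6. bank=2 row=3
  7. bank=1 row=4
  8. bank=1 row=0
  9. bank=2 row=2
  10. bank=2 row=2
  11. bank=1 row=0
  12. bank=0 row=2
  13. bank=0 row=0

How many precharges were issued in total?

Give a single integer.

Acc 1: bank2 row3 -> MISS (open row3); precharges=0
Acc 2: bank1 row3 -> MISS (open row3); precharges=0
Acc 3: bank2 row0 -> MISS (open row0); precharges=1
Acc 4: bank1 row3 -> HIT
Acc 5: bank1 row4 -> MISS (open row4); precharges=2
Acc 6: bank2 row3 -> MISS (open row3); precharges=3
Acc 7: bank1 row4 -> HIT
Acc 8: bank1 row0 -> MISS (open row0); precharges=4
Acc 9: bank2 row2 -> MISS (open row2); precharges=5
Acc 10: bank2 row2 -> HIT
Acc 11: bank1 row0 -> HIT
Acc 12: bank0 row2 -> MISS (open row2); precharges=5
Acc 13: bank0 row0 -> MISS (open row0); precharges=6

Answer: 6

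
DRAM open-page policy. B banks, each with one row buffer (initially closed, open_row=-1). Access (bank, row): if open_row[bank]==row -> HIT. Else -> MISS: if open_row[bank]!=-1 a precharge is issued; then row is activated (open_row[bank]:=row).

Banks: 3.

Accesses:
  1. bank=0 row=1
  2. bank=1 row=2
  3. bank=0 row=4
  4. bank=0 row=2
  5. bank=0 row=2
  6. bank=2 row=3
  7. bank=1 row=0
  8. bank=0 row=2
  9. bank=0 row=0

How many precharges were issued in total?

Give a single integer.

Acc 1: bank0 row1 -> MISS (open row1); precharges=0
Acc 2: bank1 row2 -> MISS (open row2); precharges=0
Acc 3: bank0 row4 -> MISS (open row4); precharges=1
Acc 4: bank0 row2 -> MISS (open row2); precharges=2
Acc 5: bank0 row2 -> HIT
Acc 6: bank2 row3 -> MISS (open row3); precharges=2
Acc 7: bank1 row0 -> MISS (open row0); precharges=3
Acc 8: bank0 row2 -> HIT
Acc 9: bank0 row0 -> MISS (open row0); precharges=4

Answer: 4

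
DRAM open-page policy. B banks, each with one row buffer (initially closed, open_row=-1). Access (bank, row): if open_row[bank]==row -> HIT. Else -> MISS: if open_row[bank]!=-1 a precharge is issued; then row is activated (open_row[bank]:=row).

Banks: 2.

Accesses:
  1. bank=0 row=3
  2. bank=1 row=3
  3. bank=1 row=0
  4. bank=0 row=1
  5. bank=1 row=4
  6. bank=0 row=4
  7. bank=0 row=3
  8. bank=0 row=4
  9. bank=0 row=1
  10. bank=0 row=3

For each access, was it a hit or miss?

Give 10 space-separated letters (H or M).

Acc 1: bank0 row3 -> MISS (open row3); precharges=0
Acc 2: bank1 row3 -> MISS (open row3); precharges=0
Acc 3: bank1 row0 -> MISS (open row0); precharges=1
Acc 4: bank0 row1 -> MISS (open row1); precharges=2
Acc 5: bank1 row4 -> MISS (open row4); precharges=3
Acc 6: bank0 row4 -> MISS (open row4); precharges=4
Acc 7: bank0 row3 -> MISS (open row3); precharges=5
Acc 8: bank0 row4 -> MISS (open row4); precharges=6
Acc 9: bank0 row1 -> MISS (open row1); precharges=7
Acc 10: bank0 row3 -> MISS (open row3); precharges=8

Answer: M M M M M M M M M M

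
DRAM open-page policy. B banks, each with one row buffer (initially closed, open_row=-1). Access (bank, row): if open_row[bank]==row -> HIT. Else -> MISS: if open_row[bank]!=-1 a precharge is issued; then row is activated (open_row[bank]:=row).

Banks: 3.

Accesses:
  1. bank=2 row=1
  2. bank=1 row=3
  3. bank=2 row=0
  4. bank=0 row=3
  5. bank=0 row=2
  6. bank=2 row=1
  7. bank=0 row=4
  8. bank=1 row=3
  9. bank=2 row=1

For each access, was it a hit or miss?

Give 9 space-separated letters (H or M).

Acc 1: bank2 row1 -> MISS (open row1); precharges=0
Acc 2: bank1 row3 -> MISS (open row3); precharges=0
Acc 3: bank2 row0 -> MISS (open row0); precharges=1
Acc 4: bank0 row3 -> MISS (open row3); precharges=1
Acc 5: bank0 row2 -> MISS (open row2); precharges=2
Acc 6: bank2 row1 -> MISS (open row1); precharges=3
Acc 7: bank0 row4 -> MISS (open row4); precharges=4
Acc 8: bank1 row3 -> HIT
Acc 9: bank2 row1 -> HIT

Answer: M M M M M M M H H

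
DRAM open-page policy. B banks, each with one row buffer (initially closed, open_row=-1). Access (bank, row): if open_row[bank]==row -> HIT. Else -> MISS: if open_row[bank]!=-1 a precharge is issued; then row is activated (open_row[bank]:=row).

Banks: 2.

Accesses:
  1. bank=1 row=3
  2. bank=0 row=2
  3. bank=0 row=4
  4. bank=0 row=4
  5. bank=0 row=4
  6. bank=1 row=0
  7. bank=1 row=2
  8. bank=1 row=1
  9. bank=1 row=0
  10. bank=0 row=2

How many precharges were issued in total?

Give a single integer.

Answer: 6

Derivation:
Acc 1: bank1 row3 -> MISS (open row3); precharges=0
Acc 2: bank0 row2 -> MISS (open row2); precharges=0
Acc 3: bank0 row4 -> MISS (open row4); precharges=1
Acc 4: bank0 row4 -> HIT
Acc 5: bank0 row4 -> HIT
Acc 6: bank1 row0 -> MISS (open row0); precharges=2
Acc 7: bank1 row2 -> MISS (open row2); precharges=3
Acc 8: bank1 row1 -> MISS (open row1); precharges=4
Acc 9: bank1 row0 -> MISS (open row0); precharges=5
Acc 10: bank0 row2 -> MISS (open row2); precharges=6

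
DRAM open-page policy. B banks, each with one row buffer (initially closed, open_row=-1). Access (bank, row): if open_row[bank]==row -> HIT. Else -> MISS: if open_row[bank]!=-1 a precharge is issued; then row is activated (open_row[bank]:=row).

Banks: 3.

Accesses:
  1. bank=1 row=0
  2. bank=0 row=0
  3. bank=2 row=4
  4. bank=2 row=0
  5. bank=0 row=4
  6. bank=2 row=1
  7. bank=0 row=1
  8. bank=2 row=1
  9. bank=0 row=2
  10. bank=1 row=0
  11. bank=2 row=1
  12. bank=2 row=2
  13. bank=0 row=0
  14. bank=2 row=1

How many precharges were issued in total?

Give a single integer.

Answer: 8

Derivation:
Acc 1: bank1 row0 -> MISS (open row0); precharges=0
Acc 2: bank0 row0 -> MISS (open row0); precharges=0
Acc 3: bank2 row4 -> MISS (open row4); precharges=0
Acc 4: bank2 row0 -> MISS (open row0); precharges=1
Acc 5: bank0 row4 -> MISS (open row4); precharges=2
Acc 6: bank2 row1 -> MISS (open row1); precharges=3
Acc 7: bank0 row1 -> MISS (open row1); precharges=4
Acc 8: bank2 row1 -> HIT
Acc 9: bank0 row2 -> MISS (open row2); precharges=5
Acc 10: bank1 row0 -> HIT
Acc 11: bank2 row1 -> HIT
Acc 12: bank2 row2 -> MISS (open row2); precharges=6
Acc 13: bank0 row0 -> MISS (open row0); precharges=7
Acc 14: bank2 row1 -> MISS (open row1); precharges=8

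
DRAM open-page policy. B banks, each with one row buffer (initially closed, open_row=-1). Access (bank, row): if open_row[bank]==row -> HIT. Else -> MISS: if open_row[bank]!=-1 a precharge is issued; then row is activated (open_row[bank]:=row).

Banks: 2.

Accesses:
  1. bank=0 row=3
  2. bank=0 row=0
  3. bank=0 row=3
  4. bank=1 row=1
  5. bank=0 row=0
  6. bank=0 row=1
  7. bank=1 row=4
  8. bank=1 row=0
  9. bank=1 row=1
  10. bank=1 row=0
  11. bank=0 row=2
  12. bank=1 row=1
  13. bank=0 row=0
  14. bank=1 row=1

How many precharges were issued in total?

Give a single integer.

Answer: 11

Derivation:
Acc 1: bank0 row3 -> MISS (open row3); precharges=0
Acc 2: bank0 row0 -> MISS (open row0); precharges=1
Acc 3: bank0 row3 -> MISS (open row3); precharges=2
Acc 4: bank1 row1 -> MISS (open row1); precharges=2
Acc 5: bank0 row0 -> MISS (open row0); precharges=3
Acc 6: bank0 row1 -> MISS (open row1); precharges=4
Acc 7: bank1 row4 -> MISS (open row4); precharges=5
Acc 8: bank1 row0 -> MISS (open row0); precharges=6
Acc 9: bank1 row1 -> MISS (open row1); precharges=7
Acc 10: bank1 row0 -> MISS (open row0); precharges=8
Acc 11: bank0 row2 -> MISS (open row2); precharges=9
Acc 12: bank1 row1 -> MISS (open row1); precharges=10
Acc 13: bank0 row0 -> MISS (open row0); precharges=11
Acc 14: bank1 row1 -> HIT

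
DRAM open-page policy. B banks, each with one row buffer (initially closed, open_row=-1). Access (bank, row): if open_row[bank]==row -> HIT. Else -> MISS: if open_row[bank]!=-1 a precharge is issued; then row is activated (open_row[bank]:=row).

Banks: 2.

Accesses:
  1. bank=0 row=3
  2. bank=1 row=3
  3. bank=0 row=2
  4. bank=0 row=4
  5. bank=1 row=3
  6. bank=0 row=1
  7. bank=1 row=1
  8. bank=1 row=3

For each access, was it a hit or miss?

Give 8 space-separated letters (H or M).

Acc 1: bank0 row3 -> MISS (open row3); precharges=0
Acc 2: bank1 row3 -> MISS (open row3); precharges=0
Acc 3: bank0 row2 -> MISS (open row2); precharges=1
Acc 4: bank0 row4 -> MISS (open row4); precharges=2
Acc 5: bank1 row3 -> HIT
Acc 6: bank0 row1 -> MISS (open row1); precharges=3
Acc 7: bank1 row1 -> MISS (open row1); precharges=4
Acc 8: bank1 row3 -> MISS (open row3); precharges=5

Answer: M M M M H M M M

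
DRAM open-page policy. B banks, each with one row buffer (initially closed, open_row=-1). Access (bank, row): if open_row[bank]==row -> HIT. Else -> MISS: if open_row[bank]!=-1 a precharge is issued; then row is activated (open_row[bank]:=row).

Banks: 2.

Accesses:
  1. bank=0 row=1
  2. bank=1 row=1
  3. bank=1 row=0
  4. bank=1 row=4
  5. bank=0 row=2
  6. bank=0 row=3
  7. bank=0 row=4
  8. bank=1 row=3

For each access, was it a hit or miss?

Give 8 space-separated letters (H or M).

Acc 1: bank0 row1 -> MISS (open row1); precharges=0
Acc 2: bank1 row1 -> MISS (open row1); precharges=0
Acc 3: bank1 row0 -> MISS (open row0); precharges=1
Acc 4: bank1 row4 -> MISS (open row4); precharges=2
Acc 5: bank0 row2 -> MISS (open row2); precharges=3
Acc 6: bank0 row3 -> MISS (open row3); precharges=4
Acc 7: bank0 row4 -> MISS (open row4); precharges=5
Acc 8: bank1 row3 -> MISS (open row3); precharges=6

Answer: M M M M M M M M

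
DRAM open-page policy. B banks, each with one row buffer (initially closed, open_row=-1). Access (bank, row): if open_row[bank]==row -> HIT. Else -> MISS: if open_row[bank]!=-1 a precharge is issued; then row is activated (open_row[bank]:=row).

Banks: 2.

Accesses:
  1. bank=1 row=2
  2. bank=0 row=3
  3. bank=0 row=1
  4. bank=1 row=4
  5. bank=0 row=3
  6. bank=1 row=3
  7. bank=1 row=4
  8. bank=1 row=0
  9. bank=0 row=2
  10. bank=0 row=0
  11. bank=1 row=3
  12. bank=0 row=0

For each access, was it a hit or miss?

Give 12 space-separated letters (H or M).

Answer: M M M M M M M M M M M H

Derivation:
Acc 1: bank1 row2 -> MISS (open row2); precharges=0
Acc 2: bank0 row3 -> MISS (open row3); precharges=0
Acc 3: bank0 row1 -> MISS (open row1); precharges=1
Acc 4: bank1 row4 -> MISS (open row4); precharges=2
Acc 5: bank0 row3 -> MISS (open row3); precharges=3
Acc 6: bank1 row3 -> MISS (open row3); precharges=4
Acc 7: bank1 row4 -> MISS (open row4); precharges=5
Acc 8: bank1 row0 -> MISS (open row0); precharges=6
Acc 9: bank0 row2 -> MISS (open row2); precharges=7
Acc 10: bank0 row0 -> MISS (open row0); precharges=8
Acc 11: bank1 row3 -> MISS (open row3); precharges=9
Acc 12: bank0 row0 -> HIT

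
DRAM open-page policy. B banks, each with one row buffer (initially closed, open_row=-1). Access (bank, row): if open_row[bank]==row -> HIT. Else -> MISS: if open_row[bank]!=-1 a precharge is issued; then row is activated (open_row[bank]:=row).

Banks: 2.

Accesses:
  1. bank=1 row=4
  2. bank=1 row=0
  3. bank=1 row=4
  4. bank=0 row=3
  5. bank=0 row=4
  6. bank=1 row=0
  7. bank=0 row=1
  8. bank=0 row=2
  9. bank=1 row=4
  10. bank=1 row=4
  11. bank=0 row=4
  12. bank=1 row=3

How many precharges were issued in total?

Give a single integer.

Answer: 9

Derivation:
Acc 1: bank1 row4 -> MISS (open row4); precharges=0
Acc 2: bank1 row0 -> MISS (open row0); precharges=1
Acc 3: bank1 row4 -> MISS (open row4); precharges=2
Acc 4: bank0 row3 -> MISS (open row3); precharges=2
Acc 5: bank0 row4 -> MISS (open row4); precharges=3
Acc 6: bank1 row0 -> MISS (open row0); precharges=4
Acc 7: bank0 row1 -> MISS (open row1); precharges=5
Acc 8: bank0 row2 -> MISS (open row2); precharges=6
Acc 9: bank1 row4 -> MISS (open row4); precharges=7
Acc 10: bank1 row4 -> HIT
Acc 11: bank0 row4 -> MISS (open row4); precharges=8
Acc 12: bank1 row3 -> MISS (open row3); precharges=9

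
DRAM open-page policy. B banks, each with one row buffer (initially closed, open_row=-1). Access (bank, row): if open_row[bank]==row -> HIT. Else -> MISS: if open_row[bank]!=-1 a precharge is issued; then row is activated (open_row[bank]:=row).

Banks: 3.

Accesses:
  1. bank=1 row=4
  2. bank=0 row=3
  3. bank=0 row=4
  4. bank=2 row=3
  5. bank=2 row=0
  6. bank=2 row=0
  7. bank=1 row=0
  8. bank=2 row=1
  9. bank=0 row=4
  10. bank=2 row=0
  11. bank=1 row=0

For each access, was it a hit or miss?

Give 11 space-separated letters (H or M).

Answer: M M M M M H M M H M H

Derivation:
Acc 1: bank1 row4 -> MISS (open row4); precharges=0
Acc 2: bank0 row3 -> MISS (open row3); precharges=0
Acc 3: bank0 row4 -> MISS (open row4); precharges=1
Acc 4: bank2 row3 -> MISS (open row3); precharges=1
Acc 5: bank2 row0 -> MISS (open row0); precharges=2
Acc 6: bank2 row0 -> HIT
Acc 7: bank1 row0 -> MISS (open row0); precharges=3
Acc 8: bank2 row1 -> MISS (open row1); precharges=4
Acc 9: bank0 row4 -> HIT
Acc 10: bank2 row0 -> MISS (open row0); precharges=5
Acc 11: bank1 row0 -> HIT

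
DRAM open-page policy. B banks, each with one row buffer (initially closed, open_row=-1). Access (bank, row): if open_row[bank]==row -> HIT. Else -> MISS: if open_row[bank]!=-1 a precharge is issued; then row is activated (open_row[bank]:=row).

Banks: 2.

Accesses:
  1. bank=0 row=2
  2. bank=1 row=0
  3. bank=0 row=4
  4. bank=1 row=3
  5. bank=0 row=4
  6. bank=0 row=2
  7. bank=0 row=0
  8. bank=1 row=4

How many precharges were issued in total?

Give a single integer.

Answer: 5

Derivation:
Acc 1: bank0 row2 -> MISS (open row2); precharges=0
Acc 2: bank1 row0 -> MISS (open row0); precharges=0
Acc 3: bank0 row4 -> MISS (open row4); precharges=1
Acc 4: bank1 row3 -> MISS (open row3); precharges=2
Acc 5: bank0 row4 -> HIT
Acc 6: bank0 row2 -> MISS (open row2); precharges=3
Acc 7: bank0 row0 -> MISS (open row0); precharges=4
Acc 8: bank1 row4 -> MISS (open row4); precharges=5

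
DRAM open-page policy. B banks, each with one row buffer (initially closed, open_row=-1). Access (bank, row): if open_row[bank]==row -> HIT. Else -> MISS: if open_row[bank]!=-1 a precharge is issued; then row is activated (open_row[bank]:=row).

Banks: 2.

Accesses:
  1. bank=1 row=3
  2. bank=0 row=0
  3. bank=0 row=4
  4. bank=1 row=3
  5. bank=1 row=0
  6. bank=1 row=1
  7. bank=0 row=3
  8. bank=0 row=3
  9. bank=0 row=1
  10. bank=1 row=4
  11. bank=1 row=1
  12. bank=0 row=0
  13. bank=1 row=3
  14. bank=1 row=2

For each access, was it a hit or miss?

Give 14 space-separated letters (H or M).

Answer: M M M H M M M H M M M M M M

Derivation:
Acc 1: bank1 row3 -> MISS (open row3); precharges=0
Acc 2: bank0 row0 -> MISS (open row0); precharges=0
Acc 3: bank0 row4 -> MISS (open row4); precharges=1
Acc 4: bank1 row3 -> HIT
Acc 5: bank1 row0 -> MISS (open row0); precharges=2
Acc 6: bank1 row1 -> MISS (open row1); precharges=3
Acc 7: bank0 row3 -> MISS (open row3); precharges=4
Acc 8: bank0 row3 -> HIT
Acc 9: bank0 row1 -> MISS (open row1); precharges=5
Acc 10: bank1 row4 -> MISS (open row4); precharges=6
Acc 11: bank1 row1 -> MISS (open row1); precharges=7
Acc 12: bank0 row0 -> MISS (open row0); precharges=8
Acc 13: bank1 row3 -> MISS (open row3); precharges=9
Acc 14: bank1 row2 -> MISS (open row2); precharges=10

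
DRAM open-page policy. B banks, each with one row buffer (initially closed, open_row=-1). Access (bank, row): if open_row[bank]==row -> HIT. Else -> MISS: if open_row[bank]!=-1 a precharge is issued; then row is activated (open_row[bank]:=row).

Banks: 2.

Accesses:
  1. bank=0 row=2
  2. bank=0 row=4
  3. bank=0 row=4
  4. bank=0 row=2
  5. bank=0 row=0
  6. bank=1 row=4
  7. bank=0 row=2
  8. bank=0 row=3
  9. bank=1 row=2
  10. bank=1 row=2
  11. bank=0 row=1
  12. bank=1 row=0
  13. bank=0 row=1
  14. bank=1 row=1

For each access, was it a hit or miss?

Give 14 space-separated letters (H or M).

Acc 1: bank0 row2 -> MISS (open row2); precharges=0
Acc 2: bank0 row4 -> MISS (open row4); precharges=1
Acc 3: bank0 row4 -> HIT
Acc 4: bank0 row2 -> MISS (open row2); precharges=2
Acc 5: bank0 row0 -> MISS (open row0); precharges=3
Acc 6: bank1 row4 -> MISS (open row4); precharges=3
Acc 7: bank0 row2 -> MISS (open row2); precharges=4
Acc 8: bank0 row3 -> MISS (open row3); precharges=5
Acc 9: bank1 row2 -> MISS (open row2); precharges=6
Acc 10: bank1 row2 -> HIT
Acc 11: bank0 row1 -> MISS (open row1); precharges=7
Acc 12: bank1 row0 -> MISS (open row0); precharges=8
Acc 13: bank0 row1 -> HIT
Acc 14: bank1 row1 -> MISS (open row1); precharges=9

Answer: M M H M M M M M M H M M H M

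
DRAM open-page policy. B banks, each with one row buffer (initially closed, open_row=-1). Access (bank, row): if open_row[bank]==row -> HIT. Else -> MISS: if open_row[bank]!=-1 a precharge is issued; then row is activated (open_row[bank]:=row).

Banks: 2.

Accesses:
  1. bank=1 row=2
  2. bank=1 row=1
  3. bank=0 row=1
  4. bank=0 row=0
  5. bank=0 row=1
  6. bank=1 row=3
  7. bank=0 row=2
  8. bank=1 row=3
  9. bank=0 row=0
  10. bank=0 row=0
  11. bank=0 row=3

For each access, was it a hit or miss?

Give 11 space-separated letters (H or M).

Answer: M M M M M M M H M H M

Derivation:
Acc 1: bank1 row2 -> MISS (open row2); precharges=0
Acc 2: bank1 row1 -> MISS (open row1); precharges=1
Acc 3: bank0 row1 -> MISS (open row1); precharges=1
Acc 4: bank0 row0 -> MISS (open row0); precharges=2
Acc 5: bank0 row1 -> MISS (open row1); precharges=3
Acc 6: bank1 row3 -> MISS (open row3); precharges=4
Acc 7: bank0 row2 -> MISS (open row2); precharges=5
Acc 8: bank1 row3 -> HIT
Acc 9: bank0 row0 -> MISS (open row0); precharges=6
Acc 10: bank0 row0 -> HIT
Acc 11: bank0 row3 -> MISS (open row3); precharges=7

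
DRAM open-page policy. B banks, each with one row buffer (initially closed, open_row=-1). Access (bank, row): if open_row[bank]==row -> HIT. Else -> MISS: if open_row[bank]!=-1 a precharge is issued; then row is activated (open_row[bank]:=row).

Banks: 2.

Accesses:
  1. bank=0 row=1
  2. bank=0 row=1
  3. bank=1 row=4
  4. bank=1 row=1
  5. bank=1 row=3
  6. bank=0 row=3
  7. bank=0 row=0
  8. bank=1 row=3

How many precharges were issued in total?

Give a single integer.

Acc 1: bank0 row1 -> MISS (open row1); precharges=0
Acc 2: bank0 row1 -> HIT
Acc 3: bank1 row4 -> MISS (open row4); precharges=0
Acc 4: bank1 row1 -> MISS (open row1); precharges=1
Acc 5: bank1 row3 -> MISS (open row3); precharges=2
Acc 6: bank0 row3 -> MISS (open row3); precharges=3
Acc 7: bank0 row0 -> MISS (open row0); precharges=4
Acc 8: bank1 row3 -> HIT

Answer: 4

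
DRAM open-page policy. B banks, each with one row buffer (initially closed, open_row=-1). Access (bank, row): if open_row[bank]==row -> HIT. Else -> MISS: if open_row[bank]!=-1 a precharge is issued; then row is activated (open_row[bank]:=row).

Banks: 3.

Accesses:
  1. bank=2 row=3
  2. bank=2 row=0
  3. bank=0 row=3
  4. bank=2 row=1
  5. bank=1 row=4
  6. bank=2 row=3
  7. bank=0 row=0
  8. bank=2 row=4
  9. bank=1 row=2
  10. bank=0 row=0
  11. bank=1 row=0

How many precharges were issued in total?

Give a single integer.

Acc 1: bank2 row3 -> MISS (open row3); precharges=0
Acc 2: bank2 row0 -> MISS (open row0); precharges=1
Acc 3: bank0 row3 -> MISS (open row3); precharges=1
Acc 4: bank2 row1 -> MISS (open row1); precharges=2
Acc 5: bank1 row4 -> MISS (open row4); precharges=2
Acc 6: bank2 row3 -> MISS (open row3); precharges=3
Acc 7: bank0 row0 -> MISS (open row0); precharges=4
Acc 8: bank2 row4 -> MISS (open row4); precharges=5
Acc 9: bank1 row2 -> MISS (open row2); precharges=6
Acc 10: bank0 row0 -> HIT
Acc 11: bank1 row0 -> MISS (open row0); precharges=7

Answer: 7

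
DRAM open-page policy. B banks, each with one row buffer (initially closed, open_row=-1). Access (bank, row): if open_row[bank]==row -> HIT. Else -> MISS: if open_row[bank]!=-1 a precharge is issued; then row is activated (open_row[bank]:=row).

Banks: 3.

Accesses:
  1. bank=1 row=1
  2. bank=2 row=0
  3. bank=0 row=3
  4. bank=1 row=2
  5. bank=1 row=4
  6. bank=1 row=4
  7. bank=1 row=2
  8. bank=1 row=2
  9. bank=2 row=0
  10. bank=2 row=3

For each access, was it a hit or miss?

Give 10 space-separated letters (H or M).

Answer: M M M M M H M H H M

Derivation:
Acc 1: bank1 row1 -> MISS (open row1); precharges=0
Acc 2: bank2 row0 -> MISS (open row0); precharges=0
Acc 3: bank0 row3 -> MISS (open row3); precharges=0
Acc 4: bank1 row2 -> MISS (open row2); precharges=1
Acc 5: bank1 row4 -> MISS (open row4); precharges=2
Acc 6: bank1 row4 -> HIT
Acc 7: bank1 row2 -> MISS (open row2); precharges=3
Acc 8: bank1 row2 -> HIT
Acc 9: bank2 row0 -> HIT
Acc 10: bank2 row3 -> MISS (open row3); precharges=4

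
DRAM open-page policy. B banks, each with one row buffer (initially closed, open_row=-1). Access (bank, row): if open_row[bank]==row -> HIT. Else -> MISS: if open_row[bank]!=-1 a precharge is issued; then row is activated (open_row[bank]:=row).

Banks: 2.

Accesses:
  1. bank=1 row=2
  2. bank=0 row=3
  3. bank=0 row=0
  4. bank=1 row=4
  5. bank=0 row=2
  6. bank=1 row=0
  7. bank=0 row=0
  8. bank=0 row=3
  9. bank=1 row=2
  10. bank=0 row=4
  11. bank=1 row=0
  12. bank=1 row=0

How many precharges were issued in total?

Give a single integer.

Acc 1: bank1 row2 -> MISS (open row2); precharges=0
Acc 2: bank0 row3 -> MISS (open row3); precharges=0
Acc 3: bank0 row0 -> MISS (open row0); precharges=1
Acc 4: bank1 row4 -> MISS (open row4); precharges=2
Acc 5: bank0 row2 -> MISS (open row2); precharges=3
Acc 6: bank1 row0 -> MISS (open row0); precharges=4
Acc 7: bank0 row0 -> MISS (open row0); precharges=5
Acc 8: bank0 row3 -> MISS (open row3); precharges=6
Acc 9: bank1 row2 -> MISS (open row2); precharges=7
Acc 10: bank0 row4 -> MISS (open row4); precharges=8
Acc 11: bank1 row0 -> MISS (open row0); precharges=9
Acc 12: bank1 row0 -> HIT

Answer: 9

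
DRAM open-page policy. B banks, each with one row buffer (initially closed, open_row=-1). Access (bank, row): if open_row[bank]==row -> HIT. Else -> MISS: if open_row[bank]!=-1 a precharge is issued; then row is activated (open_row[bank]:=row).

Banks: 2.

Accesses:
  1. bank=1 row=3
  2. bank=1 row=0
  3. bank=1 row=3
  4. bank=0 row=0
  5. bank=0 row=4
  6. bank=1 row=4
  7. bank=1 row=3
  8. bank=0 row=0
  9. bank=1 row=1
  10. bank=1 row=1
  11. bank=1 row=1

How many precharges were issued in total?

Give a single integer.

Answer: 7

Derivation:
Acc 1: bank1 row3 -> MISS (open row3); precharges=0
Acc 2: bank1 row0 -> MISS (open row0); precharges=1
Acc 3: bank1 row3 -> MISS (open row3); precharges=2
Acc 4: bank0 row0 -> MISS (open row0); precharges=2
Acc 5: bank0 row4 -> MISS (open row4); precharges=3
Acc 6: bank1 row4 -> MISS (open row4); precharges=4
Acc 7: bank1 row3 -> MISS (open row3); precharges=5
Acc 8: bank0 row0 -> MISS (open row0); precharges=6
Acc 9: bank1 row1 -> MISS (open row1); precharges=7
Acc 10: bank1 row1 -> HIT
Acc 11: bank1 row1 -> HIT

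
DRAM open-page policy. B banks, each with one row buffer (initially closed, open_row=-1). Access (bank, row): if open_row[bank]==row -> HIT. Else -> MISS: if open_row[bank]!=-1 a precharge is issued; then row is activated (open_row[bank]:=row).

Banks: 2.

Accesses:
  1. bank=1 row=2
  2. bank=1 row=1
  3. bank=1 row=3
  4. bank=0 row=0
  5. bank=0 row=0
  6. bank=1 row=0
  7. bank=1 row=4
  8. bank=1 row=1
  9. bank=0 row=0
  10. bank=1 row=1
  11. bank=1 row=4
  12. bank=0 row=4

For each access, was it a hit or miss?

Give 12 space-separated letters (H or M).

Acc 1: bank1 row2 -> MISS (open row2); precharges=0
Acc 2: bank1 row1 -> MISS (open row1); precharges=1
Acc 3: bank1 row3 -> MISS (open row3); precharges=2
Acc 4: bank0 row0 -> MISS (open row0); precharges=2
Acc 5: bank0 row0 -> HIT
Acc 6: bank1 row0 -> MISS (open row0); precharges=3
Acc 7: bank1 row4 -> MISS (open row4); precharges=4
Acc 8: bank1 row1 -> MISS (open row1); precharges=5
Acc 9: bank0 row0 -> HIT
Acc 10: bank1 row1 -> HIT
Acc 11: bank1 row4 -> MISS (open row4); precharges=6
Acc 12: bank0 row4 -> MISS (open row4); precharges=7

Answer: M M M M H M M M H H M M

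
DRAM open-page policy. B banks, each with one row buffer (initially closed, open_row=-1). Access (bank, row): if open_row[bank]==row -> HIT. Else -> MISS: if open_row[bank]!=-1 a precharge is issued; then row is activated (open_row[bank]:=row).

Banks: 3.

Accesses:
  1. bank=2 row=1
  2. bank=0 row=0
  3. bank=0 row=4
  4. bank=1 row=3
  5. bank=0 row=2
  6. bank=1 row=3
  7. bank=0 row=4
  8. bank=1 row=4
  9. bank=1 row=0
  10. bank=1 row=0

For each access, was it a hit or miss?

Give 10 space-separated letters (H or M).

Acc 1: bank2 row1 -> MISS (open row1); precharges=0
Acc 2: bank0 row0 -> MISS (open row0); precharges=0
Acc 3: bank0 row4 -> MISS (open row4); precharges=1
Acc 4: bank1 row3 -> MISS (open row3); precharges=1
Acc 5: bank0 row2 -> MISS (open row2); precharges=2
Acc 6: bank1 row3 -> HIT
Acc 7: bank0 row4 -> MISS (open row4); precharges=3
Acc 8: bank1 row4 -> MISS (open row4); precharges=4
Acc 9: bank1 row0 -> MISS (open row0); precharges=5
Acc 10: bank1 row0 -> HIT

Answer: M M M M M H M M M H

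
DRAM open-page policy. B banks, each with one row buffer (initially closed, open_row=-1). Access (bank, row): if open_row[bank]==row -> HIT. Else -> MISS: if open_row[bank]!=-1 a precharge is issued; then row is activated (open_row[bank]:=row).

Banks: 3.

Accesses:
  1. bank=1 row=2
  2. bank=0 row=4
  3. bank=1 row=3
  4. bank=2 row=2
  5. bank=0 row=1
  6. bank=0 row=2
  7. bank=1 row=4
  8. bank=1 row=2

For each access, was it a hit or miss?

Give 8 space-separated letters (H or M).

Answer: M M M M M M M M

Derivation:
Acc 1: bank1 row2 -> MISS (open row2); precharges=0
Acc 2: bank0 row4 -> MISS (open row4); precharges=0
Acc 3: bank1 row3 -> MISS (open row3); precharges=1
Acc 4: bank2 row2 -> MISS (open row2); precharges=1
Acc 5: bank0 row1 -> MISS (open row1); precharges=2
Acc 6: bank0 row2 -> MISS (open row2); precharges=3
Acc 7: bank1 row4 -> MISS (open row4); precharges=4
Acc 8: bank1 row2 -> MISS (open row2); precharges=5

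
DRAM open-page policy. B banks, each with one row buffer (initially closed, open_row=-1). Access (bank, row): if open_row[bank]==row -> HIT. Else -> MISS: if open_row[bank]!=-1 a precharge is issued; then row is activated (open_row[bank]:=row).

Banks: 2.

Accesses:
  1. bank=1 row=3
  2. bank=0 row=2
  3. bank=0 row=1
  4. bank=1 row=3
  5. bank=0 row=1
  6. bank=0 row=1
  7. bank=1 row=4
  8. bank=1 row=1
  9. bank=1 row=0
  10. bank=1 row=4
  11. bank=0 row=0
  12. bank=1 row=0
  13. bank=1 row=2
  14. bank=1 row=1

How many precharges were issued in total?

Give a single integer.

Answer: 9

Derivation:
Acc 1: bank1 row3 -> MISS (open row3); precharges=0
Acc 2: bank0 row2 -> MISS (open row2); precharges=0
Acc 3: bank0 row1 -> MISS (open row1); precharges=1
Acc 4: bank1 row3 -> HIT
Acc 5: bank0 row1 -> HIT
Acc 6: bank0 row1 -> HIT
Acc 7: bank1 row4 -> MISS (open row4); precharges=2
Acc 8: bank1 row1 -> MISS (open row1); precharges=3
Acc 9: bank1 row0 -> MISS (open row0); precharges=4
Acc 10: bank1 row4 -> MISS (open row4); precharges=5
Acc 11: bank0 row0 -> MISS (open row0); precharges=6
Acc 12: bank1 row0 -> MISS (open row0); precharges=7
Acc 13: bank1 row2 -> MISS (open row2); precharges=8
Acc 14: bank1 row1 -> MISS (open row1); precharges=9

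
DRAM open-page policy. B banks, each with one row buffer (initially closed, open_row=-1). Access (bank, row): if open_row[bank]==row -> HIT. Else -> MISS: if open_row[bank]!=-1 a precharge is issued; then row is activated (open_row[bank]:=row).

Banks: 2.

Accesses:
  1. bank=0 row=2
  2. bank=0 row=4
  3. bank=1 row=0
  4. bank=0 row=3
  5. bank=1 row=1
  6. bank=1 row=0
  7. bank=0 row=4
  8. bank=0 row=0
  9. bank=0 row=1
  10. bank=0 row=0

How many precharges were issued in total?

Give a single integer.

Acc 1: bank0 row2 -> MISS (open row2); precharges=0
Acc 2: bank0 row4 -> MISS (open row4); precharges=1
Acc 3: bank1 row0 -> MISS (open row0); precharges=1
Acc 4: bank0 row3 -> MISS (open row3); precharges=2
Acc 5: bank1 row1 -> MISS (open row1); precharges=3
Acc 6: bank1 row0 -> MISS (open row0); precharges=4
Acc 7: bank0 row4 -> MISS (open row4); precharges=5
Acc 8: bank0 row0 -> MISS (open row0); precharges=6
Acc 9: bank0 row1 -> MISS (open row1); precharges=7
Acc 10: bank0 row0 -> MISS (open row0); precharges=8

Answer: 8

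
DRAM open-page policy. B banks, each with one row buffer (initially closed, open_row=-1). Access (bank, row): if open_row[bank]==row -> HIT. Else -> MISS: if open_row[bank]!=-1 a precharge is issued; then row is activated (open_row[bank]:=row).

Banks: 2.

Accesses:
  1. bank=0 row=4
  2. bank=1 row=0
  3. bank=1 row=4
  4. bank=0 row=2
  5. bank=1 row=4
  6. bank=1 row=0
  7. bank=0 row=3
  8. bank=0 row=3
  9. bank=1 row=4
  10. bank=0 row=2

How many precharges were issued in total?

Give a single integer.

Acc 1: bank0 row4 -> MISS (open row4); precharges=0
Acc 2: bank1 row0 -> MISS (open row0); precharges=0
Acc 3: bank1 row4 -> MISS (open row4); precharges=1
Acc 4: bank0 row2 -> MISS (open row2); precharges=2
Acc 5: bank1 row4 -> HIT
Acc 6: bank1 row0 -> MISS (open row0); precharges=3
Acc 7: bank0 row3 -> MISS (open row3); precharges=4
Acc 8: bank0 row3 -> HIT
Acc 9: bank1 row4 -> MISS (open row4); precharges=5
Acc 10: bank0 row2 -> MISS (open row2); precharges=6

Answer: 6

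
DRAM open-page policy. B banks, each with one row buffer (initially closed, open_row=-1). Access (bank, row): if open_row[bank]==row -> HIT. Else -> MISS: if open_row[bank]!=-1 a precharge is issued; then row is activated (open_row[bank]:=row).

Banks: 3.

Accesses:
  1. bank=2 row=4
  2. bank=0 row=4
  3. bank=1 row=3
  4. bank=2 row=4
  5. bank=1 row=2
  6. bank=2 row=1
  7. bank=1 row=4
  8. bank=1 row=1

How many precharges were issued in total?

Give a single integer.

Acc 1: bank2 row4 -> MISS (open row4); precharges=0
Acc 2: bank0 row4 -> MISS (open row4); precharges=0
Acc 3: bank1 row3 -> MISS (open row3); precharges=0
Acc 4: bank2 row4 -> HIT
Acc 5: bank1 row2 -> MISS (open row2); precharges=1
Acc 6: bank2 row1 -> MISS (open row1); precharges=2
Acc 7: bank1 row4 -> MISS (open row4); precharges=3
Acc 8: bank1 row1 -> MISS (open row1); precharges=4

Answer: 4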